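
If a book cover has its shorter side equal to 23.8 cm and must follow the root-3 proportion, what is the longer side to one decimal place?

root-3 ≈ 1.73205.
Longer side = 23.8 × 1.73205 ≈ 41.223 → 41.2 cm.

41.2 cm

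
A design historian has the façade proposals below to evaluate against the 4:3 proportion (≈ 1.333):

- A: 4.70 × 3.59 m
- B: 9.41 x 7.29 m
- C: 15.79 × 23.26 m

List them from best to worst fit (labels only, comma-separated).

A: 4.70/3.59 ≈ 1.309 → |1.309 − 1.333| = 0.024
B: 9.41/7.29 ≈ 1.291 → |1.291 − 1.333| = 0.042
C: 23.26/15.79 ≈ 1.473 → |1.473 − 1.333| = 0.140

A, B, C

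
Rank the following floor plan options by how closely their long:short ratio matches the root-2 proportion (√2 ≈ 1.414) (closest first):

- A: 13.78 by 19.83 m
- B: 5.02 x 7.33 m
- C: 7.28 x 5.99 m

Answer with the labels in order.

Ratios: A = 19.83 / 13.78 ≈ 1.439; B = 7.33 / 5.02 ≈ 1.460; C = 7.28 / 5.99 ≈ 1.215.
|Δ from 1.414|: A 0.025; B 0.046; C 0.199.

A, B, C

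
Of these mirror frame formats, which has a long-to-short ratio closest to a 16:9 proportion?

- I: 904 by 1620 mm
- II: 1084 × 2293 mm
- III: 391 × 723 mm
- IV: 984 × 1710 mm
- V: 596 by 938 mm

I

Target 16:9 ≈ 1.778.
I: 1.792 (Δ0.014)  II: 2.115 (Δ0.337)  III: 1.849 (Δ0.071)  IV: 1.738 (Δ0.040)  V: 1.574 (Δ0.204)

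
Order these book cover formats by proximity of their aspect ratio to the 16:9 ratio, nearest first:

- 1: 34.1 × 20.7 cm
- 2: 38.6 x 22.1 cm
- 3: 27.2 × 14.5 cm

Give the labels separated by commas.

Ratios: 1 = 34.1 / 20.7 ≈ 1.647; 2 = 38.6 / 22.1 ≈ 1.747; 3 = 27.2 / 14.5 ≈ 1.876.
|Δ from 1.778|: 1 0.131; 2 0.031; 3 0.098.

2, 3, 1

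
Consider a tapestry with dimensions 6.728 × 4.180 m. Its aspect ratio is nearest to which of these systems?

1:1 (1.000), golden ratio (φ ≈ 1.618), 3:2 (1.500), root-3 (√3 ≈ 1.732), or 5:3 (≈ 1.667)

6.728/4.180 ≈ 1.610. Nearest candidates are golden ratio (1.618, off by 0.008) and 5:3 (1.667, off by 0.057).

golden ratio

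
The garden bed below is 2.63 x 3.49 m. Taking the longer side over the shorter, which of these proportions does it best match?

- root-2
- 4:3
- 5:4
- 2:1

4:3

3.49/2.63 ≈ 1.327. Nearest candidates are 4:3 (1.333, off by 0.006) and 5:4 (1.250, off by 0.077).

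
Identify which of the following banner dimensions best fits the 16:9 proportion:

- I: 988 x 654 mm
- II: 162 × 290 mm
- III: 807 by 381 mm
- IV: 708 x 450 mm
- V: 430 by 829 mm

Target 16:9 ≈ 1.778.
I: 1.511 (Δ0.267)  II: 1.790 (Δ0.012)  III: 2.118 (Δ0.340)  IV: 1.573 (Δ0.205)  V: 1.928 (Δ0.150)

II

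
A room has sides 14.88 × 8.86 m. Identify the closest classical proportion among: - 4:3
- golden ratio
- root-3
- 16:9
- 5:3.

Ratio = 14.88 / 8.86 ≈ 1.679.
Distances: 4:3 1.333 (Δ 0.346); golden ratio 1.618 (Δ 0.061); root-3 1.732 (Δ 0.053); 16:9 1.778 (Δ 0.099); 5:3 1.667 (Δ 0.012).

5:3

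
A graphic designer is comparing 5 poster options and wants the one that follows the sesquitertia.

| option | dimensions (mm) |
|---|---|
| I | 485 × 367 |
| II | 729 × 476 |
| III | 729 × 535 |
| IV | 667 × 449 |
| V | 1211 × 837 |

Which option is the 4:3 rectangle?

I

Ratios (long/short): I ≈ 1.322; II ≈ 1.532; III ≈ 1.363; IV ≈ 1.486; V ≈ 1.447.
4:3 ≈ 1.333; option I is nearest (Δ 0.011).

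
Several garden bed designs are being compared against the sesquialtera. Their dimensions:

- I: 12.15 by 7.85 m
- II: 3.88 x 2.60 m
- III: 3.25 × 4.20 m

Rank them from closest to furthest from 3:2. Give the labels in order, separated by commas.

I: 12.15/7.85 ≈ 1.548 → |1.548 − 1.500| = 0.048
II: 3.88/2.60 ≈ 1.492 → |1.492 − 1.500| = 0.008
III: 4.20/3.25 ≈ 1.292 → |1.292 − 1.500| = 0.208

II, I, III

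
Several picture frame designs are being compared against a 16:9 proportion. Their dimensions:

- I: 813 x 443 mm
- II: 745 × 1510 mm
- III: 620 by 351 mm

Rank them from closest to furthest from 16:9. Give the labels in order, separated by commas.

III, I, II

Ratios: I = 813 / 443 ≈ 1.835; II = 1510 / 745 ≈ 2.027; III = 620 / 351 ≈ 1.766.
|Δ from 1.778|: I 0.057; II 0.249; III 0.012.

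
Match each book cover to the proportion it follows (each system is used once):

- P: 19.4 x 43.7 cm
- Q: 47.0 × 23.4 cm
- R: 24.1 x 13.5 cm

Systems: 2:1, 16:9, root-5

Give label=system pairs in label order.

P=root-5, Q=2:1, R=16:9

Ratios: P ≈ 2.253; Q ≈ 2.009; R ≈ 1.785.
Targets: 2:1 ≈ 2.000; 16:9 ≈ 1.778; root-5 ≈ 2.236.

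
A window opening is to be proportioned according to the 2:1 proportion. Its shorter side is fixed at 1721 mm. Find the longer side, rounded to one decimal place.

2:1 = 2.00000.
Longer side = 1721 × 2.00000 ≈ 3442.000 → 3442.0 mm.

3442.0 mm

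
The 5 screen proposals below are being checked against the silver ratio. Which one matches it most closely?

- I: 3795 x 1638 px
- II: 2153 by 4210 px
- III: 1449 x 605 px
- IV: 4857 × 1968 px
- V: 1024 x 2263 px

Ratios (long/short): I ≈ 2.317; II ≈ 1.955; III ≈ 2.395; IV ≈ 2.468; V ≈ 2.210.
silver ratio ≈ 2.414; option III is nearest (Δ 0.019).

III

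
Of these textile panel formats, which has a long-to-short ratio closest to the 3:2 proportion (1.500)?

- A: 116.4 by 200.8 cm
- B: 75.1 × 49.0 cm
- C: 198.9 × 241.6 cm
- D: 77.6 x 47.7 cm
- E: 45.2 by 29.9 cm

Target 3:2 ≈ 1.500.
A: 1.725 (Δ0.225)  B: 1.533 (Δ0.033)  C: 1.215 (Δ0.285)  D: 1.627 (Δ0.127)  E: 1.512 (Δ0.012)

E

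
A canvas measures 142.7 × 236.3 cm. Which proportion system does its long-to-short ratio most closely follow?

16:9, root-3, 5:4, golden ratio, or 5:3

5:3

236.3/142.7 ≈ 1.656. Nearest candidates are 5:3 (1.667, off by 0.011) and golden ratio (1.618, off by 0.038).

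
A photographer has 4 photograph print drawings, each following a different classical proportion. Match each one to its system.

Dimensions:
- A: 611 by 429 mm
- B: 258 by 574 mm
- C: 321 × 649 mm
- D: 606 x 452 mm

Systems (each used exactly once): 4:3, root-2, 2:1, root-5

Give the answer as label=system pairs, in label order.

A=root-2, B=root-5, C=2:1, D=4:3

A = 611/429 ≈ 1.424 → root-2 (1.414)
B = 574/258 ≈ 2.225 → root-5 (2.236)
C = 649/321 ≈ 2.022 → 2:1 (2.000)
D = 606/452 ≈ 1.341 → 4:3 (1.333)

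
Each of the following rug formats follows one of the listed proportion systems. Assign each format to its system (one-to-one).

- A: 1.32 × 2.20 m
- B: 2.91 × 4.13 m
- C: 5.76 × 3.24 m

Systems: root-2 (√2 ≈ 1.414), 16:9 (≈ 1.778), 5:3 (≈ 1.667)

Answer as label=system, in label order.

A=5:3, B=root-2, C=16:9

A = 2.20/1.32 ≈ 1.667 → 5:3 (1.667)
B = 4.13/2.91 ≈ 1.419 → root-2 (1.414)
C = 5.76/3.24 ≈ 1.778 → 16:9 (1.778)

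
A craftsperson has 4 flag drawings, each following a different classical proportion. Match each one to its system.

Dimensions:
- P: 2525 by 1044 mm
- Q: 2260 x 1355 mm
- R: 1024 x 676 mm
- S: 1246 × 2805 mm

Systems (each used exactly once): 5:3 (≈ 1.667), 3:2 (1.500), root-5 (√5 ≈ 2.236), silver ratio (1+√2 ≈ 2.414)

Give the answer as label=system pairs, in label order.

P=silver ratio, Q=5:3, R=3:2, S=root-5

Ratios: P ≈ 2.419; Q ≈ 1.668; R ≈ 1.515; S ≈ 2.251.
Targets: 5:3 ≈ 1.667; 3:2 ≈ 1.500; root-5 ≈ 2.236; silver ratio ≈ 2.414.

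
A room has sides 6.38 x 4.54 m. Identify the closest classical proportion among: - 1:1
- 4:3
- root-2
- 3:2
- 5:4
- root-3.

root-2

6.38/4.54 ≈ 1.405. Nearest candidates are root-2 (1.414, off by 0.009) and 4:3 (1.333, off by 0.072).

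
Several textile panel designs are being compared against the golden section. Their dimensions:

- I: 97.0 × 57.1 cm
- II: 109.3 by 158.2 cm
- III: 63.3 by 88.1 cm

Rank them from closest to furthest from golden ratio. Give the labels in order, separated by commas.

Ratios: I = 97.0 / 57.1 ≈ 1.699; II = 158.2 / 109.3 ≈ 1.447; III = 88.1 / 63.3 ≈ 1.392.
|Δ from 1.618|: I 0.081; II 0.171; III 0.226.

I, II, III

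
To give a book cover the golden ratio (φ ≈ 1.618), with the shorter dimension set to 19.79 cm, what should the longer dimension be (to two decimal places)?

32.02 cm

golden ratio ≈ 1.61803.
Longer side = 19.79 × 1.61803 ≈ 32.0208 → 32.02 cm.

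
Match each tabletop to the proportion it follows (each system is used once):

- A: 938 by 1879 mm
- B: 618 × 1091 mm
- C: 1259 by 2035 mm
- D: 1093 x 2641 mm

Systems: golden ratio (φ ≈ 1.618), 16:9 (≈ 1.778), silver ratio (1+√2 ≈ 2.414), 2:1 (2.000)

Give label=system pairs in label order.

A=2:1, B=16:9, C=golden ratio, D=silver ratio

A = 1879/938 ≈ 2.003 → 2:1 (2.000)
B = 1091/618 ≈ 1.765 → 16:9 (1.778)
C = 2035/1259 ≈ 1.616 → golden ratio (1.618)
D = 2641/1093 ≈ 2.416 → silver ratio (2.414)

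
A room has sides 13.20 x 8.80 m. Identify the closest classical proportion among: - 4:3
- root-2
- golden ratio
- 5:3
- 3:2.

3:2

13.20/8.80 ≈ 1.500. Nearest candidates are 3:2 (1.500, off by 0.000) and root-2 (1.414, off by 0.086).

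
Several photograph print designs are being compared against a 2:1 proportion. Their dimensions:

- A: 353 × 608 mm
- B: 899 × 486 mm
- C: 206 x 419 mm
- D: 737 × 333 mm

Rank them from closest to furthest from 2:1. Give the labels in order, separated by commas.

C, B, D, A

A: 608/353 ≈ 1.722 → |1.722 − 2.000| = 0.278
B: 899/486 ≈ 1.850 → |1.850 − 2.000| = 0.150
C: 419/206 ≈ 2.034 → |2.034 − 2.000| = 0.034
D: 737/333 ≈ 2.213 → |2.213 − 2.000| = 0.213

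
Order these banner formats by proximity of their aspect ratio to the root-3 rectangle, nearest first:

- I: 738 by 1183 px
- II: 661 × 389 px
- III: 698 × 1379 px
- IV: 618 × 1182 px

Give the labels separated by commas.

Ratios: I = 1183 / 738 ≈ 1.603; II = 661 / 389 ≈ 1.699; III = 1379 / 698 ≈ 1.976; IV = 1182 / 618 ≈ 1.913.
|Δ from 1.732|: I 0.129; II 0.033; III 0.244; IV 0.181.

II, I, IV, III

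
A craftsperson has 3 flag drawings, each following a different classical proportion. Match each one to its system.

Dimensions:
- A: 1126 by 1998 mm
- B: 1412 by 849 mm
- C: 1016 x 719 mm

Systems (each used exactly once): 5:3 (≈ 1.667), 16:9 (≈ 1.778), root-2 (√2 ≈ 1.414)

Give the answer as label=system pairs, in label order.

A=16:9, B=5:3, C=root-2

Ratios: A ≈ 1.774; B ≈ 1.663; C ≈ 1.413.
Targets: 5:3 ≈ 1.667; 16:9 ≈ 1.778; root-2 ≈ 1.414.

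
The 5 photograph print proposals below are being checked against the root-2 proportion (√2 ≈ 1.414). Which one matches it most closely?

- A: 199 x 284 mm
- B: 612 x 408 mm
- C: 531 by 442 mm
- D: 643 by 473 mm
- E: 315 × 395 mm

Target root-2 ≈ 1.414.
A: 1.427 (Δ0.013)  B: 1.500 (Δ0.086)  C: 1.201 (Δ0.213)  D: 1.359 (Δ0.055)  E: 1.254 (Δ0.160)

A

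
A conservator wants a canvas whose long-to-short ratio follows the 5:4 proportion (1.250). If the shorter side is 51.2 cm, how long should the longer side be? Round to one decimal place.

5:4 = 1.25000.
Longer side = 51.2 × 1.25000 ≈ 64.000 → 64.0 cm.

64.0 cm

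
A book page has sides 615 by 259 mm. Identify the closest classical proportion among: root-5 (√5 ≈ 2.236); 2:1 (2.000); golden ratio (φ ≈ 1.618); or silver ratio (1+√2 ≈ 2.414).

silver ratio

Ratio = 615 / 259 ≈ 2.375.
Distances: root-5 2.236 (Δ 0.139); 2:1 2.000 (Δ 0.375); golden ratio 1.618 (Δ 0.757); silver ratio 2.414 (Δ 0.039).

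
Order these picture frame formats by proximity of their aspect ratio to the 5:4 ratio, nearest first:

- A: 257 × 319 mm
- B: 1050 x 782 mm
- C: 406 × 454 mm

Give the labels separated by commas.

Ratios: A = 319 / 257 ≈ 1.241; B = 1050 / 782 ≈ 1.343; C = 454 / 406 ≈ 1.118.
|Δ from 1.250|: A 0.009; B 0.093; C 0.132.

A, B, C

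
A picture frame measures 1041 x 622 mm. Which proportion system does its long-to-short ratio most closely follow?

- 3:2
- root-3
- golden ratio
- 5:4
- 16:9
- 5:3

5:3

1041/622 ≈ 1.674. Nearest candidates are 5:3 (1.667, off by 0.007) and golden ratio (1.618, off by 0.056).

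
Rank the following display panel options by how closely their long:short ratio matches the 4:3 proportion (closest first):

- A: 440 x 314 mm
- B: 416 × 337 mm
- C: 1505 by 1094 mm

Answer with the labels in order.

C, A, B

A: 440/314 ≈ 1.401 → |1.401 − 1.333| = 0.068
B: 416/337 ≈ 1.234 → |1.234 − 1.333| = 0.099
C: 1505/1094 ≈ 1.376 → |1.376 − 1.333| = 0.043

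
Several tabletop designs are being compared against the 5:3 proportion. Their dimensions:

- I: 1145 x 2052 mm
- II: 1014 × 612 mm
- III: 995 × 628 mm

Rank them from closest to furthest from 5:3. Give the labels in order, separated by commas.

II, III, I

I: 2052/1145 ≈ 1.792 → |1.792 − 1.667| = 0.125
II: 1014/612 ≈ 1.657 → |1.657 − 1.667| = 0.010
III: 995/628 ≈ 1.584 → |1.584 − 1.667| = 0.083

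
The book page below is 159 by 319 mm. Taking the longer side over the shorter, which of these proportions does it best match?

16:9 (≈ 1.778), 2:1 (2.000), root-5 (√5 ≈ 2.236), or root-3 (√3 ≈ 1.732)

319/159 ≈ 2.006. Nearest candidates are 2:1 (2.000, off by 0.006) and 16:9 (1.778, off by 0.228).

2:1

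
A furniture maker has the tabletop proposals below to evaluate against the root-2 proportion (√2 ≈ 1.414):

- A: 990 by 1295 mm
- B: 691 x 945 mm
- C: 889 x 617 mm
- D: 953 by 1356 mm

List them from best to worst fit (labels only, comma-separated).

Ratios: A = 1295 / 990 ≈ 1.308; B = 945 / 691 ≈ 1.368; C = 889 / 617 ≈ 1.441; D = 1356 / 953 ≈ 1.423.
|Δ from 1.414|: A 0.106; B 0.046; C 0.027; D 0.009.

D, C, B, A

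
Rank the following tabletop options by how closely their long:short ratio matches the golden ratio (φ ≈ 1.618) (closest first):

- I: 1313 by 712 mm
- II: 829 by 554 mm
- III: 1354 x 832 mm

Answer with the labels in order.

III, II, I

I: 1313/712 ≈ 1.844 → |1.844 − 1.618| = 0.226
II: 829/554 ≈ 1.496 → |1.496 − 1.618| = 0.122
III: 1354/832 ≈ 1.627 → |1.627 − 1.618| = 0.009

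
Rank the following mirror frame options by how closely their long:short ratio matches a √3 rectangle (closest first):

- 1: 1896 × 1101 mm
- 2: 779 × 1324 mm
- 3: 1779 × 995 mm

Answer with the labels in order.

1, 2, 3

1: 1896/1101 ≈ 1.722 → |1.722 − 1.732| = 0.010
2: 1324/779 ≈ 1.700 → |1.700 − 1.732| = 0.032
3: 1779/995 ≈ 1.788 → |1.788 − 1.732| = 0.056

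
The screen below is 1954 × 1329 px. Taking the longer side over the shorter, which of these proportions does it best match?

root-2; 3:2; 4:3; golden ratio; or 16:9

1954/1329 ≈ 1.470. Nearest candidates are 3:2 (1.500, off by 0.030) and root-2 (1.414, off by 0.056).

3:2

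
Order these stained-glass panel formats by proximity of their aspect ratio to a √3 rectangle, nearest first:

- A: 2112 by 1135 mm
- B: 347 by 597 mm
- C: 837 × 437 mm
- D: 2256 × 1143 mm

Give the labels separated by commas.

B, A, C, D

Ratios: A = 2112 / 1135 ≈ 1.861; B = 597 / 347 ≈ 1.720; C = 837 / 437 ≈ 1.915; D = 2256 / 1143 ≈ 1.974.
|Δ from 1.732|: A 0.129; B 0.012; C 0.183; D 0.242.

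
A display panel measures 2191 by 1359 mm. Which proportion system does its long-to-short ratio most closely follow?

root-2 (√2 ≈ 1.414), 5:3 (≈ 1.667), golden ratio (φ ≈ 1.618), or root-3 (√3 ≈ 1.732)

2191/1359 ≈ 1.612. Nearest candidates are golden ratio (1.618, off by 0.006) and 5:3 (1.667, off by 0.055).

golden ratio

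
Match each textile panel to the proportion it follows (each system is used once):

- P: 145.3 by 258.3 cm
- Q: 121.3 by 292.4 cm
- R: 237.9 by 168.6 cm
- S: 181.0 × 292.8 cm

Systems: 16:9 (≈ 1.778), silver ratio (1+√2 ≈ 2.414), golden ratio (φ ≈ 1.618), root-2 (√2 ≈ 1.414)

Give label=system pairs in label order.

Ratios: P ≈ 1.778; Q ≈ 2.411; R ≈ 1.411; S ≈ 1.618.
Targets: 16:9 ≈ 1.778; silver ratio ≈ 2.414; golden ratio ≈ 1.618; root-2 ≈ 1.414.

P=16:9, Q=silver ratio, R=root-2, S=golden ratio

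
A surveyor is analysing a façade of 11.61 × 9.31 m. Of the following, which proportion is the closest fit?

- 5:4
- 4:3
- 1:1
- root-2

11.61/9.31 ≈ 1.247. Nearest candidates are 5:4 (1.250, off by 0.003) and 4:3 (1.333, off by 0.086).

5:4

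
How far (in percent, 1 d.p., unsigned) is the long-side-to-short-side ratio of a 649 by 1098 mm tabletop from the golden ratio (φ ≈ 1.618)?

Ratio = 1098 / 649 ≈ 1.6918.
Ideal golden ratio ≈ 1.6180. |1.6918 − 1.6180| / 1.6180 ≈ 4.56% → 4.6%.

4.6%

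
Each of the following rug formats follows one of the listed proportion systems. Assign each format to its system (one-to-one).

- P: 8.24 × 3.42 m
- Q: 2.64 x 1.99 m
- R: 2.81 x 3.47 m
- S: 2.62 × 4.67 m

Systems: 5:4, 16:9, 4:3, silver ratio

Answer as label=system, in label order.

P=silver ratio, Q=4:3, R=5:4, S=16:9

Ratios: P ≈ 2.409; Q ≈ 1.327; R ≈ 1.235; S ≈ 1.782.
Targets: 5:4 ≈ 1.250; 16:9 ≈ 1.778; 4:3 ≈ 1.333; silver ratio ≈ 2.414.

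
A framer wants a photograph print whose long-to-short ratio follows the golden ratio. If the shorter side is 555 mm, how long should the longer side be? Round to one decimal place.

golden ratio ≈ 1.61803.
Longer side = 555 × 1.61803 ≈ 898.007 → 898.0 mm.

898.0 mm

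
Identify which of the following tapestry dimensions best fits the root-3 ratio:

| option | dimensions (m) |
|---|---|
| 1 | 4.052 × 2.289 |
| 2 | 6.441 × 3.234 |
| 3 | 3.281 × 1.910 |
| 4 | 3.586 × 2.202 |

3

Ratios (long/short): 1 ≈ 1.770; 2 ≈ 1.992; 3 ≈ 1.718; 4 ≈ 1.629.
root-3 ≈ 1.732; option 3 is nearest (Δ 0.014).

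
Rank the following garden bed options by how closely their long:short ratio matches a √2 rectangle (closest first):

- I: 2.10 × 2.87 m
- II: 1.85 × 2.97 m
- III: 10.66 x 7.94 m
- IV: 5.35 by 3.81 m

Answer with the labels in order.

Ratios: I = 2.87 / 2.10 ≈ 1.367; II = 2.97 / 1.85 ≈ 1.605; III = 10.66 / 7.94 ≈ 1.343; IV = 5.35 / 3.81 ≈ 1.404.
|Δ from 1.414|: I 0.047; II 0.191; III 0.071; IV 0.010.

IV, I, III, II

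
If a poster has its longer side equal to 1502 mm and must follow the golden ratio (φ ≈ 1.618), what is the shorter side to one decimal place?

928.3 mm

golden ratio ≈ 1.61803.
Shorter side = 1502 ÷ 1.61803 ≈ 928.289 → 928.3 mm.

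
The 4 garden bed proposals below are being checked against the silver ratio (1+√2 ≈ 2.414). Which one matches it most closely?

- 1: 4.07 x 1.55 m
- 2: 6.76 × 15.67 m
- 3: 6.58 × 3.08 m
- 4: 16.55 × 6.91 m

Target silver ratio ≈ 2.414.
1: 2.626 (Δ0.212)  2: 2.318 (Δ0.096)  3: 2.136 (Δ0.278)  4: 2.395 (Δ0.019)

4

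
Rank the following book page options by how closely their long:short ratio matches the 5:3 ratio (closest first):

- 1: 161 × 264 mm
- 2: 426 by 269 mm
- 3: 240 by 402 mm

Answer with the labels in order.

3, 1, 2

Ratios: 1 = 264 / 161 ≈ 1.640; 2 = 426 / 269 ≈ 1.584; 3 = 402 / 240 ≈ 1.675.
|Δ from 1.667|: 1 0.027; 2 0.083; 3 0.008.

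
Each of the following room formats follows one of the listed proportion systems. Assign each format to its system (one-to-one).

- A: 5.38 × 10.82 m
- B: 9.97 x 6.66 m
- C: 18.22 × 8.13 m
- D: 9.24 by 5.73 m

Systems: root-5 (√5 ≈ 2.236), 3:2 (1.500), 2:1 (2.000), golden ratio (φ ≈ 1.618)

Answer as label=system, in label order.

A = 10.82/5.38 ≈ 2.011 → 2:1 (2.000)
B = 9.97/6.66 ≈ 1.497 → 3:2 (1.500)
C = 18.22/8.13 ≈ 2.241 → root-5 (2.236)
D = 9.24/5.73 ≈ 1.613 → golden ratio (1.618)

A=2:1, B=3:2, C=root-5, D=golden ratio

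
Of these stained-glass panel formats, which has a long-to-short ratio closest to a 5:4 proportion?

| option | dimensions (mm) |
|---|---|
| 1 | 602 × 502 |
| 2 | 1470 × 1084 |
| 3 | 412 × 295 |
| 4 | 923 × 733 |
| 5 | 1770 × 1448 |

4

Ratios (long/short): 1 ≈ 1.199; 2 ≈ 1.356; 3 ≈ 1.397; 4 ≈ 1.259; 5 ≈ 1.222.
5:4 ≈ 1.250; option 4 is nearest (Δ 0.009).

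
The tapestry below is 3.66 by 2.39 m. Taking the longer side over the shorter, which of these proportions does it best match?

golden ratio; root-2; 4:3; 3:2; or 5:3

Ratio = 3.66 / 2.39 ≈ 1.531.
Distances: golden ratio 1.618 (Δ 0.087); root-2 1.414 (Δ 0.117); 4:3 1.333 (Δ 0.198); 3:2 1.500 (Δ 0.031); 5:3 1.667 (Δ 0.136).

3:2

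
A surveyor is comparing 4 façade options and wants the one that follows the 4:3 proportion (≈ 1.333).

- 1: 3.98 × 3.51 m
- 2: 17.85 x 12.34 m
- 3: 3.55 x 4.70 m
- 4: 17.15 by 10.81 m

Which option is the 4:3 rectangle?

Ratios (long/short): 1 ≈ 1.134; 2 ≈ 1.447; 3 ≈ 1.324; 4 ≈ 1.586.
4:3 ≈ 1.333; option 3 is nearest (Δ 0.009).

3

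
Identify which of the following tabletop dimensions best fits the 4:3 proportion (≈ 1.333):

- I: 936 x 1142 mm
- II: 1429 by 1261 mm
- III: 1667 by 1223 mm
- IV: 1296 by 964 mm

Ratios (long/short): I ≈ 1.220; II ≈ 1.133; III ≈ 1.363; IV ≈ 1.344.
4:3 ≈ 1.333; option IV is nearest (Δ 0.011).

IV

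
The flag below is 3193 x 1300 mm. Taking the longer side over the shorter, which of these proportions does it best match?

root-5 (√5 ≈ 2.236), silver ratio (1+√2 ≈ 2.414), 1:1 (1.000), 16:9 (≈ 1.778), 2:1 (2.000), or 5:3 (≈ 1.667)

silver ratio

Ratio = 3193 / 1300 ≈ 2.456.
Distances: root-5 2.236 (Δ 0.220); silver ratio 2.414 (Δ 0.042); 1:1 1.000 (Δ 1.456); 16:9 1.778 (Δ 0.678); 2:1 2.000 (Δ 0.456); 5:3 1.667 (Δ 0.789).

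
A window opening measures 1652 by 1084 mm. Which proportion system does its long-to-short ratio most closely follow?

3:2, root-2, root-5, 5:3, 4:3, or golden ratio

3:2

1652/1084 ≈ 1.524. Nearest candidates are 3:2 (1.500, off by 0.024) and golden ratio (1.618, off by 0.094).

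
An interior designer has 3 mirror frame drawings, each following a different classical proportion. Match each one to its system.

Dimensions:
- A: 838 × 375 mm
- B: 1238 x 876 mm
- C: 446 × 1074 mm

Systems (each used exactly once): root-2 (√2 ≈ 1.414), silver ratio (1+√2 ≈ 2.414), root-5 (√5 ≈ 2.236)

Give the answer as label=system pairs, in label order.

A=root-5, B=root-2, C=silver ratio

Ratios: A ≈ 2.235; B ≈ 1.413; C ≈ 2.408.
Targets: root-2 ≈ 1.414; silver ratio ≈ 2.414; root-5 ≈ 2.236.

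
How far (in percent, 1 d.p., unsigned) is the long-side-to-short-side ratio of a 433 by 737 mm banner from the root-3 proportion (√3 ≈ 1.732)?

Ratio = 737 / 433 ≈ 1.7021.
Ideal root-3 ≈ 1.7321. |1.7021 − 1.7321| / 1.7321 ≈ 1.73% → 1.7%.

1.7%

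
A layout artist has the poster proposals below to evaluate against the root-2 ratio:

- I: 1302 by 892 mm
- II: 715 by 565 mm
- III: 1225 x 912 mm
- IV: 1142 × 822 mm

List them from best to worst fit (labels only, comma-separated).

I: 1302/892 ≈ 1.460 → |1.460 − 1.414| = 0.046
II: 715/565 ≈ 1.265 → |1.265 − 1.414| = 0.149
III: 1225/912 ≈ 1.343 → |1.343 − 1.414| = 0.071
IV: 1142/822 ≈ 1.389 → |1.389 − 1.414| = 0.025

IV, I, III, II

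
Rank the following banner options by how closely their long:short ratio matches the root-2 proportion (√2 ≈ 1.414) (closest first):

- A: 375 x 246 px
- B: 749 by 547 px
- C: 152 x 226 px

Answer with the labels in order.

Ratios: A = 375 / 246 ≈ 1.524; B = 749 / 547 ≈ 1.369; C = 226 / 152 ≈ 1.487.
|Δ from 1.414|: A 0.110; B 0.045; C 0.073.

B, C, A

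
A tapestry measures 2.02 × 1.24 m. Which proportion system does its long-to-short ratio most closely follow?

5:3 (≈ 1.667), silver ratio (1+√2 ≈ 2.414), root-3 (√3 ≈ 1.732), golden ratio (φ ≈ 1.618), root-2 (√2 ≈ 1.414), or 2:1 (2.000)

2.02/1.24 ≈ 1.629. Nearest candidates are golden ratio (1.618, off by 0.011) and 5:3 (1.667, off by 0.038).

golden ratio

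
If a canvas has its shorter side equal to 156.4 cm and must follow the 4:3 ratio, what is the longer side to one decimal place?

208.5 cm

4:3 ≈ 1.33333.
Longer side = 156.4 × 1.33333 ≈ 208.533 → 208.5 cm.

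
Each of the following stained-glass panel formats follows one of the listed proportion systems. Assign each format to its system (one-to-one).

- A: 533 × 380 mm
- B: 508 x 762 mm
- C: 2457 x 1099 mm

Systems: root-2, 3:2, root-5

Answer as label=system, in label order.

A=root-2, B=3:2, C=root-5

A = 533/380 ≈ 1.403 → root-2 (1.414)
B = 762/508 ≈ 1.500 → 3:2 (1.500)
C = 2457/1099 ≈ 2.236 → root-5 (2.236)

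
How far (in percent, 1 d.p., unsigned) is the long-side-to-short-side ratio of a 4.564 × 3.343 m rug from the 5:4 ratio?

Ratio = 4.564 / 3.343 ≈ 1.3652.
Ideal 5:4 = 1.2500. |1.3652 − 1.2500| / 1.2500 ≈ 9.22% → 9.2%.

9.2%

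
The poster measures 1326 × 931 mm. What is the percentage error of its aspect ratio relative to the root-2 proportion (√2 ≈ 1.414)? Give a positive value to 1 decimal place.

0.7%

Ratio = 1326 / 931 ≈ 1.4243.
Ideal root-2 ≈ 1.4142. |1.4243 − 1.4142| / 1.4142 ≈ 0.71% → 0.7%.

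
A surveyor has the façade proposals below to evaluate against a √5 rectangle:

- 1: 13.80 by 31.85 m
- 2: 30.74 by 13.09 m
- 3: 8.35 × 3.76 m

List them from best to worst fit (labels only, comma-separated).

3, 1, 2

Ratios: 1 = 31.85 / 13.80 ≈ 2.308; 2 = 30.74 / 13.09 ≈ 2.348; 3 = 8.35 / 3.76 ≈ 2.221.
|Δ from 2.236|: 1 0.072; 2 0.112; 3 0.015.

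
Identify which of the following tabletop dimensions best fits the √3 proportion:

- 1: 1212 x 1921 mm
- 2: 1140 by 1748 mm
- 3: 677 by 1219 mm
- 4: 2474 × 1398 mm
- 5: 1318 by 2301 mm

5

Ratios (long/short): 1 ≈ 1.585; 2 ≈ 1.533; 3 ≈ 1.801; 4 ≈ 1.770; 5 ≈ 1.746.
root-3 ≈ 1.732; option 5 is nearest (Δ 0.014).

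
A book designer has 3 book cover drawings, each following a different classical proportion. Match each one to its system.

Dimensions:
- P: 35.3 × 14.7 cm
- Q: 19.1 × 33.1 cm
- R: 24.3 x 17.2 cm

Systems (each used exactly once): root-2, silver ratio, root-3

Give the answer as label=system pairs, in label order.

P = 35.3/14.7 ≈ 2.401 → silver ratio (2.414)
Q = 33.1/19.1 ≈ 1.733 → root-3 (1.732)
R = 24.3/17.2 ≈ 1.413 → root-2 (1.414)

P=silver ratio, Q=root-3, R=root-2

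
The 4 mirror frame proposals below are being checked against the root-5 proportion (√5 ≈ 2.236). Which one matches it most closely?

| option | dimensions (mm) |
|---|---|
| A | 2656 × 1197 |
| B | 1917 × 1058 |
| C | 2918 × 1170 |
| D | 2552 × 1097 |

Target root-5 ≈ 2.236.
A: 2.219 (Δ0.017)  B: 1.812 (Δ0.424)  C: 2.494 (Δ0.258)  D: 2.326 (Δ0.090)

A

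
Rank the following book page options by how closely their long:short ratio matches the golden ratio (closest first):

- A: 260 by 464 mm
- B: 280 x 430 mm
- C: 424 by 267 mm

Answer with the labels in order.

C, B, A

Ratios: A = 464 / 260 ≈ 1.785; B = 430 / 280 ≈ 1.536; C = 424 / 267 ≈ 1.588.
|Δ from 1.618|: A 0.167; B 0.082; C 0.030.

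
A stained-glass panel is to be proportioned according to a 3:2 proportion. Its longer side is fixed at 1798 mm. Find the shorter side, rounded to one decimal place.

3:2 = 1.50000.
Shorter side = 1798 ÷ 1.50000 ≈ 1198.667 → 1198.7 mm.

1198.7 mm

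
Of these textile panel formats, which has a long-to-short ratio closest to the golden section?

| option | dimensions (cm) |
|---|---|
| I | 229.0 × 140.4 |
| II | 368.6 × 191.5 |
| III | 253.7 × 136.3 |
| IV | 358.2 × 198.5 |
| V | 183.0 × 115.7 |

Target golden ratio ≈ 1.618.
I: 1.631 (Δ0.013)  II: 1.925 (Δ0.307)  III: 1.861 (Δ0.243)  IV: 1.805 (Δ0.187)  V: 1.582 (Δ0.036)

I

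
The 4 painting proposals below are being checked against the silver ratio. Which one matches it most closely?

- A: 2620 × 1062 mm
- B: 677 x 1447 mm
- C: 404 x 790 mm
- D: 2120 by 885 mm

D

Ratios (long/short): A ≈ 2.467; B ≈ 2.137; C ≈ 1.955; D ≈ 2.395.
silver ratio ≈ 2.414; option D is nearest (Δ 0.019).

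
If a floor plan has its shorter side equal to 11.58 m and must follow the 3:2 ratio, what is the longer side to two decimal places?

17.37 m

3:2 = 1.50000.
Longer side = 11.58 × 1.50000 ≈ 17.3700 → 17.37 m.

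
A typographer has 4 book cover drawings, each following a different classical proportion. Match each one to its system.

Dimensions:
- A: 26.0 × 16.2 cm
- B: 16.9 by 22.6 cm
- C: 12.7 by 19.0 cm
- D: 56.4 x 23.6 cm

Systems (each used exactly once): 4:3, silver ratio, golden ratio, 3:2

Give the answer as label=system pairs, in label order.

A=golden ratio, B=4:3, C=3:2, D=silver ratio

A = 26.0/16.2 ≈ 1.605 → golden ratio (1.618)
B = 22.6/16.9 ≈ 1.337 → 4:3 (1.333)
C = 19.0/12.7 ≈ 1.496 → 3:2 (1.500)
D = 56.4/23.6 ≈ 2.390 → silver ratio (2.414)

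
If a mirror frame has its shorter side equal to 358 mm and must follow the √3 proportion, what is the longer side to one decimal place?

620.1 mm

root-3 ≈ 1.73205.
Longer side = 358 × 1.73205 ≈ 620.074 → 620.1 mm.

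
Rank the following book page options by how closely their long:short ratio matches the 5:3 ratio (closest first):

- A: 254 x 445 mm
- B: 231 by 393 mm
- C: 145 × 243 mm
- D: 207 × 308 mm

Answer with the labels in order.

A: 445/254 ≈ 1.752 → |1.752 − 1.667| = 0.085
B: 393/231 ≈ 1.701 → |1.701 − 1.667| = 0.034
C: 243/145 ≈ 1.676 → |1.676 − 1.667| = 0.009
D: 308/207 ≈ 1.488 → |1.488 − 1.667| = 0.179

C, B, A, D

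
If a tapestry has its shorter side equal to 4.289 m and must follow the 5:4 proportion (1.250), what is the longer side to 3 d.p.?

5:4 = 1.25000.
Longer side = 4.289 × 1.25000 ≈ 5.36125 → 5.361 m.

5.361 m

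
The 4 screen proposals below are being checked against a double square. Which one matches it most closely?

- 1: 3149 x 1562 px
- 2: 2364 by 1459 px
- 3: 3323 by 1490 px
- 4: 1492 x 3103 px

1

Target 2:1 ≈ 2.000.
1: 2.016 (Δ0.016)  2: 1.620 (Δ0.380)  3: 2.230 (Δ0.230)  4: 2.080 (Δ0.080)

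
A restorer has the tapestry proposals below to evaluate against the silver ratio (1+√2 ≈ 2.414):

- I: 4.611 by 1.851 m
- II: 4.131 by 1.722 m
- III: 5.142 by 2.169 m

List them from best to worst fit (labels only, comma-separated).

Ratios: I = 4.611 / 1.851 ≈ 2.491; II = 4.131 / 1.722 ≈ 2.399; III = 5.142 / 2.169 ≈ 2.371.
|Δ from 2.414|: I 0.077; II 0.015; III 0.043.

II, III, I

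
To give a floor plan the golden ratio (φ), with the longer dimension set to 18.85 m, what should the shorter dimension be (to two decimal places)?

golden ratio ≈ 1.61803.
Shorter side = 18.85 ÷ 1.61803 ≈ 11.6500 → 11.65 m.

11.65 m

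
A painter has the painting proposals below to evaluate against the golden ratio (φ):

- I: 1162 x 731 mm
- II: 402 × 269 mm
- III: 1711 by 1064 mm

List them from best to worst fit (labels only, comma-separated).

I: 1162/731 ≈ 1.590 → |1.590 − 1.618| = 0.028
II: 402/269 ≈ 1.494 → |1.494 − 1.618| = 0.124
III: 1711/1064 ≈ 1.608 → |1.608 − 1.618| = 0.010

III, I, II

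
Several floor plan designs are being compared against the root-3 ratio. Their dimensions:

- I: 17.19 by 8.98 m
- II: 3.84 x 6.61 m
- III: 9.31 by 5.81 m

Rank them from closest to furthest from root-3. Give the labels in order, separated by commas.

Ratios: I = 17.19 / 8.98 ≈ 1.914; II = 6.61 / 3.84 ≈ 1.721; III = 9.31 / 5.81 ≈ 1.602.
|Δ from 1.732|: I 0.182; II 0.011; III 0.130.

II, III, I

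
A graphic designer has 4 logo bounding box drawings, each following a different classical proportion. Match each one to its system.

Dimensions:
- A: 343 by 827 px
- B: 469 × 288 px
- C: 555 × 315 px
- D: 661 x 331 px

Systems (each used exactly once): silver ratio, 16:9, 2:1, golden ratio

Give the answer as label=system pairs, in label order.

A=silver ratio, B=golden ratio, C=16:9, D=2:1

A = 827/343 ≈ 2.411 → silver ratio (2.414)
B = 469/288 ≈ 1.628 → golden ratio (1.618)
C = 555/315 ≈ 1.762 → 16:9 (1.778)
D = 661/331 ≈ 1.997 → 2:1 (2.000)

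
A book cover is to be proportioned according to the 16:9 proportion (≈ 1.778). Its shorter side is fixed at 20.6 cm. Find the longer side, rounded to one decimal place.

36.6 cm

16:9 ≈ 1.77778.
Longer side = 20.6 × 1.77778 ≈ 36.622 → 36.6 cm.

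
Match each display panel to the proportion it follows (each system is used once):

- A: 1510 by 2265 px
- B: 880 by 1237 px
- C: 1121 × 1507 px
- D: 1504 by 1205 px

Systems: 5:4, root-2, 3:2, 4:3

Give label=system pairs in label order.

A=3:2, B=root-2, C=4:3, D=5:4

A = 2265/1510 ≈ 1.500 → 3:2 (1.500)
B = 1237/880 ≈ 1.406 → root-2 (1.414)
C = 1507/1121 ≈ 1.344 → 4:3 (1.333)
D = 1504/1205 ≈ 1.248 → 5:4 (1.250)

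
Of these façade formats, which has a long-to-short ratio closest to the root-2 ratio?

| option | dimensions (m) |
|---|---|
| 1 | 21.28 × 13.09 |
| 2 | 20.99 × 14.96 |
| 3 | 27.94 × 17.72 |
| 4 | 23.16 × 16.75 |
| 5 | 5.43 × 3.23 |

Target root-2 ≈ 1.414.
1: 1.626 (Δ0.212)  2: 1.403 (Δ0.011)  3: 1.577 (Δ0.163)  4: 1.383 (Δ0.031)  5: 1.681 (Δ0.267)

2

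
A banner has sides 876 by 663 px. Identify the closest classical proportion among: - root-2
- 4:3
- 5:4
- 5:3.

876/663 ≈ 1.321. Nearest candidates are 4:3 (1.333, off by 0.012) and 5:4 (1.250, off by 0.071).

4:3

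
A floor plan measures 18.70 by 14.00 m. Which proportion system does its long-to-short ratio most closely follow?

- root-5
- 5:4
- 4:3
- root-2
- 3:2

4:3

Ratio = 18.70 / 14.00 ≈ 1.336.
Distances: root-5 2.236 (Δ 0.900); 5:4 1.250 (Δ 0.086); 4:3 1.333 (Δ 0.003); root-2 1.414 (Δ 0.078); 3:2 1.500 (Δ 0.164).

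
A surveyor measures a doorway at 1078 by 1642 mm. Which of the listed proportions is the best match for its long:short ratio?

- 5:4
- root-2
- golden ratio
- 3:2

3:2

1642/1078 ≈ 1.523. Nearest candidates are 3:2 (1.500, off by 0.023) and golden ratio (1.618, off by 0.095).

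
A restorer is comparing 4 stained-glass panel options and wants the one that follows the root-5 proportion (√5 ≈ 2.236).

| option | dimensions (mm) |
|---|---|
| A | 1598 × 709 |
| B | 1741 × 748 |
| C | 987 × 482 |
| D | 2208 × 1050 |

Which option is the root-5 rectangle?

Ratios (long/short): A ≈ 2.254; B ≈ 2.328; C ≈ 2.048; D ≈ 2.103.
root-5 ≈ 2.236; option A is nearest (Δ 0.018).

A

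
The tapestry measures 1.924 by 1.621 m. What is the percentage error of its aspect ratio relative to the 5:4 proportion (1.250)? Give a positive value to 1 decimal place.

5.0%

Ratio = 1.924 / 1.621 ≈ 1.1869.
Ideal 5:4 = 1.2500. |1.1869 − 1.2500| / 1.2500 ≈ 5.05% → 5.0%.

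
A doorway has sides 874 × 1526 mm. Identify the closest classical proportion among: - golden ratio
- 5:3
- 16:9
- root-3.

1526/874 ≈ 1.746. Nearest candidates are root-3 (1.732, off by 0.014) and 16:9 (1.778, off by 0.032).

root-3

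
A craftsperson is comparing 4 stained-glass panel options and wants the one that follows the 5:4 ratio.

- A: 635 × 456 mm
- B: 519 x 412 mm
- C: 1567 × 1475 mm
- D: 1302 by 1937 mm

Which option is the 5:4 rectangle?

B

Target 5:4 ≈ 1.250.
A: 1.393 (Δ0.143)  B: 1.260 (Δ0.010)  C: 1.062 (Δ0.188)  D: 1.488 (Δ0.238)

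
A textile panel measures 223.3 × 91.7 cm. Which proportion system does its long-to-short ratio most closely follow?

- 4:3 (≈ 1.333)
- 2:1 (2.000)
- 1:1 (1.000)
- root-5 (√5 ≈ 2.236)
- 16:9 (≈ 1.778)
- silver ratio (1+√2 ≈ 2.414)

Ratio = 223.3 / 91.7 ≈ 2.435.
Distances: 4:3 1.333 (Δ 1.102); 2:1 2.000 (Δ 0.435); 1:1 1.000 (Δ 1.435); root-5 2.236 (Δ 0.199); 16:9 1.778 (Δ 0.657); silver ratio 2.414 (Δ 0.021).

silver ratio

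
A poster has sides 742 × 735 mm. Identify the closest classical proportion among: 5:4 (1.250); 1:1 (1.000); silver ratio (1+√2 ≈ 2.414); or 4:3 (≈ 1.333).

Ratio = 742 / 735 ≈ 1.010.
Distances: 5:4 1.250 (Δ 0.240); 1:1 1.000 (Δ 0.010); silver ratio 2.414 (Δ 1.404); 4:3 1.333 (Δ 0.323).

1:1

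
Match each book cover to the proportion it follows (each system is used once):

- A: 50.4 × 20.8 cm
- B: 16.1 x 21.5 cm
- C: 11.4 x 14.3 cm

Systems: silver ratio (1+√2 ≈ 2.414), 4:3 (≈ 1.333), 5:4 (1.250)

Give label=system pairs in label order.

A = 50.4/20.8 ≈ 2.423 → silver ratio (2.414)
B = 21.5/16.1 ≈ 1.335 → 4:3 (1.333)
C = 14.3/11.4 ≈ 1.254 → 5:4 (1.250)

A=silver ratio, B=4:3, C=5:4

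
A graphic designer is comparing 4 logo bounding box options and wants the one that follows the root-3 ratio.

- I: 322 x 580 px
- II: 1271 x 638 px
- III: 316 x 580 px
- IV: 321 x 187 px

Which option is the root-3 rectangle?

IV

Target root-3 ≈ 1.732.
I: 1.801 (Δ0.069)  II: 1.992 (Δ0.260)  III: 1.835 (Δ0.103)  IV: 1.717 (Δ0.015)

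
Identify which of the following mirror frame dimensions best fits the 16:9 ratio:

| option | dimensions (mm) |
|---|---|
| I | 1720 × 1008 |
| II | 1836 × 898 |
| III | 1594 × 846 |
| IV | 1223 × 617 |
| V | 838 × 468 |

Target 16:9 ≈ 1.778.
I: 1.706 (Δ0.072)  II: 2.045 (Δ0.267)  III: 1.884 (Δ0.106)  IV: 1.982 (Δ0.204)  V: 1.791 (Δ0.013)

V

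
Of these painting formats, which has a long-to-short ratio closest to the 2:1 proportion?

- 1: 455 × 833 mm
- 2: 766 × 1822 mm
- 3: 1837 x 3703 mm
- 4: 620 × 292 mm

Ratios (long/short): 1 ≈ 1.831; 2 ≈ 2.379; 3 ≈ 2.016; 4 ≈ 2.123.
2:1 ≈ 2.000; option 3 is nearest (Δ 0.016).

3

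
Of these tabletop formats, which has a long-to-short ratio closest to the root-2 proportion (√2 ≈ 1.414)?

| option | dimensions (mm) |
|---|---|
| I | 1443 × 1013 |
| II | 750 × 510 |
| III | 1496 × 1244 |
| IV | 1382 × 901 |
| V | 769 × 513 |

Ratios (long/short): I ≈ 1.424; II ≈ 1.471; III ≈ 1.203; IV ≈ 1.534; V ≈ 1.499.
root-2 ≈ 1.414; option I is nearest (Δ 0.010).

I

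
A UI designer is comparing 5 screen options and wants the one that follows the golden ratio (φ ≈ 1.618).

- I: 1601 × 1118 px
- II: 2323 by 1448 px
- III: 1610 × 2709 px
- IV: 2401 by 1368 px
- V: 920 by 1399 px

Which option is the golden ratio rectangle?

II

Target golden ratio ≈ 1.618.
I: 1.432 (Δ0.186)  II: 1.604 (Δ0.014)  III: 1.683 (Δ0.065)  IV: 1.755 (Δ0.137)  V: 1.521 (Δ0.097)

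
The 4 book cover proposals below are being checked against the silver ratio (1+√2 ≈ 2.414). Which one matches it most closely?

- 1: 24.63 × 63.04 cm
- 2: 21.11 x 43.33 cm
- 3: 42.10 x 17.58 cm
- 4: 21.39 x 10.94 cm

Target silver ratio ≈ 2.414.
1: 2.559 (Δ0.145)  2: 2.053 (Δ0.361)  3: 2.395 (Δ0.019)  4: 1.955 (Δ0.459)

3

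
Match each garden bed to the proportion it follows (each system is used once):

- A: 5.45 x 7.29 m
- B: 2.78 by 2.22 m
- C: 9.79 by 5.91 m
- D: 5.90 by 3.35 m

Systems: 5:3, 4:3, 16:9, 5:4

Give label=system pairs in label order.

A=4:3, B=5:4, C=5:3, D=16:9

A = 7.29/5.45 ≈ 1.338 → 4:3 (1.333)
B = 2.78/2.22 ≈ 1.252 → 5:4 (1.250)
C = 9.79/5.91 ≈ 1.657 → 5:3 (1.667)
D = 5.90/3.35 ≈ 1.761 → 16:9 (1.778)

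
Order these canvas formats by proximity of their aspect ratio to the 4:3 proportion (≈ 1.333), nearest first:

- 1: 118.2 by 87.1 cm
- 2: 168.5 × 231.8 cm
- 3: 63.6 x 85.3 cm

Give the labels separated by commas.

1: 118.2/87.1 ≈ 1.357 → |1.357 − 1.333| = 0.024
2: 231.8/168.5 ≈ 1.376 → |1.376 − 1.333| = 0.043
3: 85.3/63.6 ≈ 1.341 → |1.341 − 1.333| = 0.008

3, 1, 2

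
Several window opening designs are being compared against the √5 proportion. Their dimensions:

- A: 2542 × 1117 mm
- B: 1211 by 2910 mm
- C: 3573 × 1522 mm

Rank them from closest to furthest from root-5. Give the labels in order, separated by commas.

A, C, B

Ratios: A = 2542 / 1117 ≈ 2.276; B = 2910 / 1211 ≈ 2.403; C = 3573 / 1522 ≈ 2.348.
|Δ from 2.236|: A 0.040; B 0.167; C 0.112.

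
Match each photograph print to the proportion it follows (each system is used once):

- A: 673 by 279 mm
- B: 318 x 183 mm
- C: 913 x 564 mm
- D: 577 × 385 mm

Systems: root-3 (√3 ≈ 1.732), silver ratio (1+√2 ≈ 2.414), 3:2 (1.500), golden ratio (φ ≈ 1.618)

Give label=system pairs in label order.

A = 673/279 ≈ 2.412 → silver ratio (2.414)
B = 318/183 ≈ 1.738 → root-3 (1.732)
C = 913/564 ≈ 1.619 → golden ratio (1.618)
D = 577/385 ≈ 1.499 → 3:2 (1.500)

A=silver ratio, B=root-3, C=golden ratio, D=3:2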